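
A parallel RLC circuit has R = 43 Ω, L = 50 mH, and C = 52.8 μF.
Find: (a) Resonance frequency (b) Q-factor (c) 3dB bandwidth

Step 1 — Resonance: ω₀ = 1/√(LC) = 1/√(0.05·5.28e-05) = 615.5 rad/s.
Step 2 — f₀ = ω₀/(2π) = 97.95 Hz.
Step 3 — Parallel Q: Q = R/(ω₀L) = 43/(615.5·0.05) = 1.397.
Step 4 — Bandwidth: Δω = ω₀/Q = 440.5 rad/s; BW = Δω/(2π) = 70.1 Hz.

(a) f₀ = 97.95 Hz  (b) Q = 1.397  (c) BW = 70.1 Hz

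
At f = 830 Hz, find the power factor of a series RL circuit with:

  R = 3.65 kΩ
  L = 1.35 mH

Step 1 — Angular frequency: ω = 2π·f = 2π·830 = 5215 rad/s.
Step 2 — Component impedances:
  R: Z = R = 3650 Ω
  L: Z = jωL = j·5215·0.00135 = 0 + j7.04 Ω
Step 3 — Series combination: Z_total = R + L = 3650 + j7.04 Ω = 3650∠0.1° Ω.
Step 4 — Power factor: PF = cos(φ) = Re(Z)/|Z| = 3650/3650 = 1.
Step 5 — Type: Im(Z) = 7.04 ⇒ lagging (phase φ = 0.1°).

PF = 1 (lagging, φ = 0.1°)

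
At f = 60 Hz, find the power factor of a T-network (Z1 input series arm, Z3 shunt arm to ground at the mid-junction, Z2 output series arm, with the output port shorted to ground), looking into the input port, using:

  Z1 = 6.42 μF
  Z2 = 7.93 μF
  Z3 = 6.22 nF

Step 1 — Angular frequency: ω = 2π·f = 2π·60 = 377 rad/s.
Step 2 — Component impedances:
  Z1: Z = 1/(jωC) = -j/(ω·C) = 0 - j413.2 Ω
  Z2: Z = 1/(jωC) = -j/(ω·C) = 0 - j334.5 Ω
  Z3: Z = 1/(jωC) = -j/(ω·C) = 0 - j4.265e+05 Ω
Step 3 — With the output port shorted to ground, the output series arm Z2 runs from the junction to ground; the shunt arm Z3 also runs from the junction to ground. They appear in parallel: Z3 || Z2 = 0 - j334.2 Ω.
Step 4 — Series with input arm Z1: Z_in = Z1 + (Z3 || Z2) = 0 - j747.4 Ω = 747.4∠-90.0° Ω.
Step 5 — Power factor: PF = cos(φ) = Re(Z)/|Z| = 0/747.4 = 0.
Step 6 — Type: Im(Z) = -747.4 ⇒ leading (phase φ = -90.0°).

PF = 0 (leading, φ = -90.0°)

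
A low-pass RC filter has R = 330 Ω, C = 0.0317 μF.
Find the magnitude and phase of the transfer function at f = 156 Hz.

Step 1 — Angular frequency: ω = 2π·156 = 980.2 rad/s.
Step 2 — Transfer function: H(jω) = 1/(1 + jωRC).
Step 3 — Denominator: 1 + jωRC = 1 + j·980.2·330·3.17e-08 = 1 + j0.01025.
Step 4 — H = 0.9999 - j0.01025.
Step 5 — Magnitude: |H| = 0.9999 (-0.0 dB); phase: φ = -0.6°.

|H| = 0.9999 (-0.0 dB), φ = -0.6°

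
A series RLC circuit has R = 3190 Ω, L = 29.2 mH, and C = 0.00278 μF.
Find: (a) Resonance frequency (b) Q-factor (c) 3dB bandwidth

Step 1 — Resonance condition Im(Z)=0 gives ω₀ = 1/√(LC).
Step 2 — ω₀ = 1/√(0.0292·2.78e-09) = 1.11e+05 rad/s.
Step 3 — f₀ = ω₀/(2π) = 1.766e+04 Hz.
Step 4 — Series Q: Q = ω₀L/R = 1.11e+05·0.0292/3190 = 1.016.
Step 5 — 3dB bandwidth: Δω = ω₀/Q = 1.092e+05 rad/s; BW = Δω/(2π) = 1.739e+04 Hz.

(a) f₀ = 1.766e+04 Hz  (b) Q = 1.016  (c) BW = 1.739e+04 Hz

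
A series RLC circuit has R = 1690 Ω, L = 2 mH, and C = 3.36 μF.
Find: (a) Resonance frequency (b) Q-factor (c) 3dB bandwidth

Step 1 — Resonance: ω₀ = 1/√(LC) = 1/√(0.002·3.36e-06) = 1.22e+04 rad/s.
Step 2 — f₀ = ω₀/(2π) = 1941 Hz.
Step 3 — Series Q: Q = ω₀L/R = 1.22e+04·0.002/1690 = 0.01444.
Step 4 — Bandwidth: Δω = ω₀/Q = 8.45e+05 rad/s; BW = Δω/(2π) = 1.345e+05 Hz.

(a) f₀ = 1941 Hz  (b) Q = 0.01444  (c) BW = 1.345e+05 Hz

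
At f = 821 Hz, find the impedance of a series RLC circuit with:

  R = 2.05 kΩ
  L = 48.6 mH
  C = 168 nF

Step 1 — Angular frequency: ω = 2π·f = 2π·821 = 5158 rad/s.
Step 2 — Component impedances:
  R: Z = R = 2050 Ω
  L: Z = jωL = j·5158·0.0486 = 0 + j250.7 Ω
  C: Z = 1/(jωC) = -j/(ω·C) = 0 - j1154 Ω
Step 3 — Series combination: Z_total = R + L + C = 2050 - j903.2 Ω = 2240∠-23.8° Ω.

Z = 2050 - j903.2 Ω = 2240∠-23.8° Ω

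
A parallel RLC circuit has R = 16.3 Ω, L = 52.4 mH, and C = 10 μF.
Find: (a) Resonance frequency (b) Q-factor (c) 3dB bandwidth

Step 1 — Resonance: ω₀ = 1/√(LC) = 1/√(0.0524·1e-05) = 1381 rad/s.
Step 2 — f₀ = ω₀/(2π) = 219.9 Hz.
Step 3 — Parallel Q: Q = R/(ω₀L) = 16.3/(1381·0.0524) = 0.2252.
Step 4 — Bandwidth: Δω = ω₀/Q = 6135 rad/s; BW = Δω/(2π) = 976.4 Hz.

(a) f₀ = 219.9 Hz  (b) Q = 0.2252  (c) BW = 976.4 Hz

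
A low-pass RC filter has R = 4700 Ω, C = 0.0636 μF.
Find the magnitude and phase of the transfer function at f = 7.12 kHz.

Step 1 — Angular frequency: ω = 2π·7120 = 4.474e+04 rad/s.
Step 2 — Transfer function: H(jω) = 1/(1 + jωRC).
Step 3 — Denominator: 1 + jωRC = 1 + j·4.474e+04·4700·6.36e-08 = 1 + j13.37.
Step 4 — H = 0.005561 - j0.07436.
Step 5 — Magnitude: |H| = 0.07457 (-22.5 dB); phase: φ = -85.7°.

|H| = 0.07457 (-22.5 dB), φ = -85.7°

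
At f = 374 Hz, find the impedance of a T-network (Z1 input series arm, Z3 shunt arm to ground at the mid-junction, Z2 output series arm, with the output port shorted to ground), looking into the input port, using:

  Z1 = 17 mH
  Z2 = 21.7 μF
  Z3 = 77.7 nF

Step 1 — Angular frequency: ω = 2π·f = 2π·374 = 2350 rad/s.
Step 2 — Component impedances:
  Z1: Z = jωL = j·2350·0.017 = 0 + j39.95 Ω
  Z2: Z = 1/(jωC) = -j/(ω·C) = 0 - j19.61 Ω
  Z3: Z = 1/(jωC) = -j/(ω·C) = 0 - j5477 Ω
Step 3 — With the output port shorted to ground, the output series arm Z2 runs from the junction to ground; the shunt arm Z3 also runs from the junction to ground. They appear in parallel: Z3 || Z2 = 0 - j19.54 Ω.
Step 4 — Series with input arm Z1: Z_in = Z1 + (Z3 || Z2) = 0 + j20.41 Ω = 20.41∠90.0° Ω.

Z = 0 + j20.41 Ω = 20.41∠90.0° Ω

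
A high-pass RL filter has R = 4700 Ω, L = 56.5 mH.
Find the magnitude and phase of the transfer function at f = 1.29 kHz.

Step 1 — Angular frequency: ω = 2π·1290 = 8105 rad/s.
Step 2 — Transfer function: H(jω) = jωL/(R + jωL).
Step 3 — Numerator jωL = j·457.9; denominator R + jωL = 4700 + j457.9.
Step 4 — H = 0.009405 + j0.09652.
Step 5 — Magnitude: |H| = 0.09698 (-20.3 dB); phase: φ = 84.4°.

|H| = 0.09698 (-20.3 dB), φ = 84.4°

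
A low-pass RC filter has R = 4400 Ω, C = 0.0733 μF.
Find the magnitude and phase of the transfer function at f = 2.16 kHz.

Step 1 — Angular frequency: ω = 2π·2160 = 1.357e+04 rad/s.
Step 2 — Transfer function: H(jω) = 1/(1 + jωRC).
Step 3 — Denominator: 1 + jωRC = 1 + j·1.357e+04·4400·7.33e-08 = 1 + j4.377.
Step 4 — H = 0.0496 - j0.2171.
Step 5 — Magnitude: |H| = 0.2227 (-13.0 dB); phase: φ = -77.1°.

|H| = 0.2227 (-13.0 dB), φ = -77.1°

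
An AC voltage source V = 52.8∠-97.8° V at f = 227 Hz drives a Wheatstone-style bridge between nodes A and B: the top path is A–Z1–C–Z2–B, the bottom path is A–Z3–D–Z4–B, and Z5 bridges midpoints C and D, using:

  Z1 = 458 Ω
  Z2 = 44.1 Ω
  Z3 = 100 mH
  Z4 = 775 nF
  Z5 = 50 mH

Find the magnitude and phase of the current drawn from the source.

Step 1 — Angular frequency: ω = 2π·f = 2π·227 = 1426 rad/s.
Step 2 — Component impedances:
  Z1: Z = R = 458 Ω
  Z2: Z = R = 44.1 Ω
  Z3: Z = jωL = j·1426·0.1 = 0 + j142.6 Ω
  Z4: Z = 1/(jωC) = -j/(ω·C) = 0 - j904.7 Ω
  Z5: Z = jωL = j·1426·0.05 = 0 + j71.31 Ω
Step 3 — Bridge requires nodal analysis (the Z5 bridge couples midpoints C and D, so the two paths cannot be reduced to a simple series/parallel combination). Setting node B to ground and injecting 1 A at node A, the 3-node admittance system at A, C, D solves to V_A = Z_AB = 136 + j173 Ω = 220∠51.8° Ω.
Step 4 — Source phasor: V = 52.8∠-97.8° V = -7.166 - j52.31 V.
Step 5 — Ohm's law: I = V / Z_total = (-7.166 - j52.31) / (136 + j173) = -0.2071 - j0.1213 A.
Step 6 — Convert to polar: |I| = 0.24 A, ∠I = -149.6°.

I = 0.24∠-149.6° A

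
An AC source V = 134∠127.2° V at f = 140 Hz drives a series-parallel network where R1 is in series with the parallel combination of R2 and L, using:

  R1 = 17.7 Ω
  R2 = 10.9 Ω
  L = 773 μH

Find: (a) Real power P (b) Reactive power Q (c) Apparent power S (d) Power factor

Step 1 — Angular frequency: ω = 2π·f = 2π·140 = 879.6 rad/s.
Step 2 — Component impedances:
  R1: Z = R = 17.7 Ω
  R2: Z = R = 10.9 Ω
  L: Z = jωL = j·879.6·0.000773 = 0 + j0.68 Ω
Step 3 — Parallel branch: R2 || L = 1/(1/R2 + 1/L) = 0.04225 + j0.6773 Ω.
Step 4 — Series with R1: Z_total = R1 + (R2 || L) = 17.74 + j0.6773 Ω = 17.76∠2.2° Ω.
Step 5 — Source phasor: V = 134∠127.2° V = -81.02 + j106.7 V.
Step 6 — Current: I = V / Z = -4.33 + j6.181 A = 7.547∠125.0° A.
Step 7 — Complex power: S = V·I* = 1011 + j38.58 VA.
Step 8 — Real power: P = Re(S) = 1011 W.
Step 9 — Reactive power: Q = Im(S) = 38.58 VAR.
Step 10 — Apparent power: |S| = 1011 VA.
Step 11 — Power factor: PF = P/|S| = 0.9993 (lagging).

(a) P = 1011 W  (b) Q = 38.58 VAR  (c) S = 1011 VA  (d) PF = 0.9993 (lagging)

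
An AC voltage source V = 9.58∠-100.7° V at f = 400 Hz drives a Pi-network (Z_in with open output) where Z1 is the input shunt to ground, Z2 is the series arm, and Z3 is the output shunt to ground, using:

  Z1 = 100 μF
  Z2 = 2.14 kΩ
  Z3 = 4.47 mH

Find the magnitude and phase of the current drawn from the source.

Step 1 — Angular frequency: ω = 2π·f = 2π·400 = 2513 rad/s.
Step 2 — Component impedances:
  Z1: Z = 1/(jωC) = -j/(ω·C) = 0 - j3.979 Ω
  Z2: Z = R = 2140 Ω
  Z3: Z = jωL = j·2513·0.00447 = 0 + j11.23 Ω
Step 3 — With open output, the series arm Z2 and the output shunt Z3 appear in series to ground: Z2 + Z3 = 2140 + j11.23 Ω.
Step 4 — Parallel with input shunt Z1: Z_in = Z1 || (Z2 + Z3) = 0.007398 - j3.979 Ω = 3.979∠-89.9° Ω.
Step 5 — Source phasor: V = 9.58∠-100.7° V = -1.779 - j9.413 V.
Step 6 — Ohm's law: I = V / Z_total = (-1.779 - j9.413) / (0.007398 - j3.979) = 2.365 - j0.4514 A.
Step 7 — Convert to polar: |I| = 2.408 A, ∠I = -10.8°.

I = 2.408∠-10.8° A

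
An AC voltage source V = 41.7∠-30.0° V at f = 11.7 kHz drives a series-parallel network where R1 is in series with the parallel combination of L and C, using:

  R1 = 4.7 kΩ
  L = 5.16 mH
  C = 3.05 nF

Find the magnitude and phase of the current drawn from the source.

Step 1 — Angular frequency: ω = 2π·f = 2π·1.17e+04 = 7.351e+04 rad/s.
Step 2 — Component impedances:
  R1: Z = R = 4700 Ω
  L: Z = jωL = j·7.351e+04·0.00516 = 0 + j379.3 Ω
  C: Z = 1/(jωC) = -j/(ω·C) = 0 - j4460 Ω
Step 3 — Parallel branch: L || C = 1/(1/L + 1/C) = 0 + j414.6 Ω.
Step 4 — Series with R1: Z_total = R1 + (L || C) = 4700 + j414.6 Ω = 4718∠5.0° Ω.
Step 5 — Source phasor: V = 41.7∠-30.0° V = 36.11 - j20.85 V.
Step 6 — Ohm's law: I = V / Z_total = (36.11 - j20.85) / (4700 + j414.6) = 0.007236 - j0.005074 A.
Step 7 — Convert to polar: |I| = 0.008838 A, ∠I = -35.0°.

I = 0.008838∠-35.0° A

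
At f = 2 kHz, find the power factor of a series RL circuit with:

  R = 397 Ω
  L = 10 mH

Step 1 — Angular frequency: ω = 2π·f = 2π·2000 = 1.257e+04 rad/s.
Step 2 — Component impedances:
  R: Z = R = 397 Ω
  L: Z = jωL = j·1.257e+04·0.01 = 0 + j125.7 Ω
Step 3 — Series combination: Z_total = R + L = 397 + j125.7 Ω = 416.4∠17.6° Ω.
Step 4 — Power factor: PF = cos(φ) = Re(Z)/|Z| = 397/416.4 = 0.9534.
Step 5 — Type: Im(Z) = 125.7 ⇒ lagging (phase φ = 17.6°).

PF = 0.9534 (lagging, φ = 17.6°)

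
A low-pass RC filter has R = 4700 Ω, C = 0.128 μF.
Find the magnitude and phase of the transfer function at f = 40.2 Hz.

Step 1 — Angular frequency: ω = 2π·40.2 = 252.6 rad/s.
Step 2 — Transfer function: H(jω) = 1/(1 + jωRC).
Step 3 — Denominator: 1 + jωRC = 1 + j·252.6·4700·1.28e-07 = 1 + j0.152.
Step 4 — H = 0.9774 - j0.1485.
Step 5 — Magnitude: |H| = 0.9887 (-0.1 dB); phase: φ = -8.6°.

|H| = 0.9887 (-0.1 dB), φ = -8.6°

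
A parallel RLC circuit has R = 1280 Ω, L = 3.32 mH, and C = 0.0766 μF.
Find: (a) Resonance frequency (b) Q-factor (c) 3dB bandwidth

Step 1 — Resonance: ω₀ = 1/√(LC) = 1/√(0.00332·7.66e-08) = 6.271e+04 rad/s.
Step 2 — f₀ = ω₀/(2π) = 9980 Hz.
Step 3 — Parallel Q: Q = R/(ω₀L) = 1280/(6.271e+04·0.00332) = 6.148.
Step 4 — Bandwidth: Δω = ω₀/Q = 1.02e+04 rad/s; BW = Δω/(2π) = 1623 Hz.

(a) f₀ = 9980 Hz  (b) Q = 6.148  (c) BW = 1623 Hz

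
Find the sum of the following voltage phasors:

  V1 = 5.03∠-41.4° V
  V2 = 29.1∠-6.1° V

Step 1 — Convert each phasor to rectangular form:
  V1 = 5.03·(cos(-41.4°) + j·sin(-41.4°)) = 3.773 - j3.326 V
  V2 = 29.1·(cos(-6.1°) + j·sin(-6.1°)) = 28.94 - j3.092 V
Step 2 — Sum components: V_total = 32.71 - j6.419 V.
Step 3 — Convert to polar: |V_total| = 33.33 V, ∠V_total = -11.1°.

V_total = 33.33∠-11.1° V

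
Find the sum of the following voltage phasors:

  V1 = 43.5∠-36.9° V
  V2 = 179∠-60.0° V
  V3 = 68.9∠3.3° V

Step 1 — Convert each phasor to rectangular form:
  V1 = 43.5·(cos(-36.9°) + j·sin(-36.9°)) = 34.79 - j26.12 V
  V2 = 179·(cos(-60.0°) + j·sin(-60.0°)) = 89.5 - j155 V
  V3 = 68.9·(cos(3.3°) + j·sin(3.3°)) = 68.79 + j3.966 V
Step 2 — Sum components: V_total = 193.1 - j177.2 V.
Step 3 — Convert to polar: |V_total| = 262 V, ∠V_total = -42.5°.

V_total = 262∠-42.5° V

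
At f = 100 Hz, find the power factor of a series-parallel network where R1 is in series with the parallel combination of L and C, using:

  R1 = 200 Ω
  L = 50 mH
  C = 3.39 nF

Step 1 — Angular frequency: ω = 2π·f = 2π·100 = 628.3 rad/s.
Step 2 — Component impedances:
  R1: Z = R = 200 Ω
  L: Z = jωL = j·628.3·0.05 = 0 + j31.42 Ω
  C: Z = 1/(jωC) = -j/(ω·C) = 0 - j4.695e+05 Ω
Step 3 — Parallel branch: L || C = 1/(1/L + 1/C) = 0 + j31.42 Ω.
Step 4 — Series with R1: Z_total = R1 + (L || C) = 200 + j31.42 Ω = 202.5∠8.9° Ω.
Step 5 — Power factor: PF = cos(φ) = Re(Z)/|Z| = 200/202.45 = 0.9879.
Step 6 — Type: Im(Z) = 31.42 ⇒ lagging (phase φ = 8.9°).

PF = 0.9879 (lagging, φ = 8.9°)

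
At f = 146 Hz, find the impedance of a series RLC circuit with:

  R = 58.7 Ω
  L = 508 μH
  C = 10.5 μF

Step 1 — Angular frequency: ω = 2π·f = 2π·146 = 917.3 rad/s.
Step 2 — Component impedances:
  R: Z = R = 58.7 Ω
  L: Z = jωL = j·917.3·0.000508 = 0 + j0.466 Ω
  C: Z = 1/(jωC) = -j/(ω·C) = 0 - j103.8 Ω
Step 3 — Series combination: Z_total = R + L + C = 58.7 - j103.4 Ω = 118.9∠-60.4° Ω.

Z = 58.7 - j103.4 Ω = 118.9∠-60.4° Ω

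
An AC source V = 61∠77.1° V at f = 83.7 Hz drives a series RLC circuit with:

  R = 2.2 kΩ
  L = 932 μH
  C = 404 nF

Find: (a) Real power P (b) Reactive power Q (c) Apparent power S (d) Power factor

Step 1 — Angular frequency: ω = 2π·f = 2π·83.7 = 525.9 rad/s.
Step 2 — Component impedances:
  R: Z = R = 2200 Ω
  L: Z = jωL = j·525.9·0.000932 = 0 + j0.4901 Ω
  C: Z = 1/(jωC) = -j/(ω·C) = 0 - j4707 Ω
Step 3 — Series combination: Z_total = R + L + C = 2200 - j4706 Ω = 5195∠-64.9° Ω.
Step 4 — Source phasor: V = 61∠77.1° V = 13.62 + j59.46 V.
Step 5 — Current: I = V / Z = -0.009259 + j0.007222 A = 0.01174∠142.0° A.
Step 6 — Complex power: S = V·I* = 0.3033 - j0.6489 VA.
Step 7 — Real power: P = Re(S) = 0.3033 W.
Step 8 — Reactive power: Q = Im(S) = -0.6489 VAR.
Step 9 — Apparent power: |S| = 0.7163 VA.
Step 10 — Power factor: PF = P/|S| = 0.4235 (leading).

(a) P = 0.3033 W  (b) Q = -0.6489 VAR  (c) S = 0.7163 VA  (d) PF = 0.4235 (leading)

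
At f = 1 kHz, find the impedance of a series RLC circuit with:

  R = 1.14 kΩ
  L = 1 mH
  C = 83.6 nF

Step 1 — Angular frequency: ω = 2π·f = 2π·1000 = 6283 rad/s.
Step 2 — Component impedances:
  R: Z = R = 1140 Ω
  L: Z = jωL = j·6283·0.001 = 0 + j6.283 Ω
  C: Z = 1/(jωC) = -j/(ω·C) = 0 - j1904 Ω
Step 3 — Series combination: Z_total = R + L + C = 1140 - j1897 Ω = 2214∠-59.0° Ω.

Z = 1140 - j1897 Ω = 2214∠-59.0° Ω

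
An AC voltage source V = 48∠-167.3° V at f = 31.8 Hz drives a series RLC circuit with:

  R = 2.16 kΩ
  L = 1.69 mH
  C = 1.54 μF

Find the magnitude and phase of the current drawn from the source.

Step 1 — Angular frequency: ω = 2π·f = 2π·31.8 = 199.8 rad/s.
Step 2 — Component impedances:
  R: Z = R = 2160 Ω
  L: Z = jωL = j·199.8·0.00169 = 0 + j0.3377 Ω
  C: Z = 1/(jωC) = -j/(ω·C) = 0 - j3250 Ω
Step 3 — Series combination: Z_total = R + L + C = 2160 - j3250 Ω = 3902∠-56.4° Ω.
Step 4 — Source phasor: V = 48∠-167.3° V = -46.83 - j10.55 V.
Step 5 — Ohm's law: I = V / Z_total = (-46.83 - j10.55) / (2160 - j3250) = -0.004391 - j0.01149 A.
Step 6 — Convert to polar: |I| = 0.0123 A, ∠I = -110.9°.

I = 0.0123∠-110.9° A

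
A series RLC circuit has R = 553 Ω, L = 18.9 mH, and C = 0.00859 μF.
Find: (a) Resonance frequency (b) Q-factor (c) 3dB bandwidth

Step 1 — Resonance condition Im(Z)=0 gives ω₀ = 1/√(LC).
Step 2 — ω₀ = 1/√(0.0189·8.59e-09) = 7.848e+04 rad/s.
Step 3 — f₀ = ω₀/(2π) = 1.249e+04 Hz.
Step 4 — Series Q: Q = ω₀L/R = 7.848e+04·0.0189/553 = 2.682.
Step 5 — 3dB bandwidth: Δω = ω₀/Q = 2.926e+04 rad/s; BW = Δω/(2π) = 4657 Hz.

(a) f₀ = 1.249e+04 Hz  (b) Q = 2.682  (c) BW = 4657 Hz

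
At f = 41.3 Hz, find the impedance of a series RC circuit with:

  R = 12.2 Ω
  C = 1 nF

Step 1 — Angular frequency: ω = 2π·f = 2π·41.3 = 259.5 rad/s.
Step 2 — Component impedances:
  R: Z = R = 12.2 Ω
  C: Z = 1/(jωC) = -j/(ω·C) = 0 - j3.854e+06 Ω
Step 3 — Series combination: Z_total = R + C = 12.2 - j3.854e+06 Ω = 3.854e+06∠-90.0° Ω.

Z = 12.2 - j3.854e+06 Ω = 3.854e+06∠-90.0° Ω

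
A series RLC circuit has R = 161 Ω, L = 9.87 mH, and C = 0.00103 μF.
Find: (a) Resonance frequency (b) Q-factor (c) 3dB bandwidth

Step 1 — Resonance condition Im(Z)=0 gives ω₀ = 1/√(LC).
Step 2 — ω₀ = 1/√(0.00987·1.03e-09) = 3.136e+05 rad/s.
Step 3 — f₀ = ω₀/(2π) = 4.992e+04 Hz.
Step 4 — Series Q: Q = ω₀L/R = 3.136e+05·0.00987/161 = 19.23.
Step 5 — 3dB bandwidth: Δω = ω₀/Q = 1.631e+04 rad/s; BW = Δω/(2π) = 2596 Hz.

(a) f₀ = 4.992e+04 Hz  (b) Q = 19.23  (c) BW = 2596 Hz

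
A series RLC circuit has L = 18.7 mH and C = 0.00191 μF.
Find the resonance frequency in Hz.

Step 1 — Resonance condition Im(Z)=0 gives ω₀ = 1/√(LC).
Step 2 — ω₀ = 1/√(0.0187·1.91e-09) = 1.673e+05 rad/s.
Step 3 — f₀ = ω₀/(2π) = 2.663e+04 Hz.

f₀ = 2.663e+04 Hz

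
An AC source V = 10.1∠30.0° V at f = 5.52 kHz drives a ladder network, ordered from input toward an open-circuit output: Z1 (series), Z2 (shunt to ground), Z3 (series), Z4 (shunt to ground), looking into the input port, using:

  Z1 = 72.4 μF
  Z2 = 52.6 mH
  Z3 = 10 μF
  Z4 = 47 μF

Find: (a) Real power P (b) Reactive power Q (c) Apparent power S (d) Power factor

Step 1 — Angular frequency: ω = 2π·f = 2π·5520 = 3.468e+04 rad/s.
Step 2 — Component impedances:
  Z1: Z = 1/(jωC) = -j/(ω·C) = 0 - j0.3982 Ω
  Z2: Z = jωL = j·3.468e+04·0.0526 = 0 + j1824 Ω
  Z3: Z = 1/(jωC) = -j/(ω·C) = 0 - j2.883 Ω
  Z4: Z = 1/(jωC) = -j/(ω·C) = 0 - j0.6135 Ω
Step 3 — Ladder network (open output): work backward from the far end, alternating series and parallel combinations. Z_in = 0 - j3.902 Ω = 3.902∠-90.0° Ω.
Step 4 — Source phasor: V = 10.1∠30.0° V = 8.747 + j5.05 V.
Step 5 — Current: I = V / Z = -1.294 + j2.242 A = 2.589∠120.0° A.
Step 6 — Complex power: S = V·I* = 0 - j26.15 VA.
Step 7 — Real power: P = Re(S) = 0 W.
Step 8 — Reactive power: Q = Im(S) = -26.15 VAR.
Step 9 — Apparent power: |S| = 26.15 VA.
Step 10 — Power factor: PF = P/|S| = 0 (leading).

(a) P = 0 W  (b) Q = -26.15 VAR  (c) S = 26.15 VA  (d) PF = 0 (leading)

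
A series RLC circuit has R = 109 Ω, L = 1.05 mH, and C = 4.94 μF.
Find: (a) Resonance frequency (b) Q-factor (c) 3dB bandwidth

Step 1 — Resonance: ω₀ = 1/√(LC) = 1/√(0.00105·4.94e-06) = 1.388e+04 rad/s.
Step 2 — f₀ = ω₀/(2π) = 2210 Hz.
Step 3 — Series Q: Q = ω₀L/R = 1.388e+04·0.00105/109 = 0.1338.
Step 4 — Bandwidth: Δω = ω₀/Q = 1.038e+05 rad/s; BW = Δω/(2π) = 1.652e+04 Hz.

(a) f₀ = 2210 Hz  (b) Q = 0.1338  (c) BW = 1.652e+04 Hz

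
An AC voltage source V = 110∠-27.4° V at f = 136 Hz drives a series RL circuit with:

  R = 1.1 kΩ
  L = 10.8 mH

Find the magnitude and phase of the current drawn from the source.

Step 1 — Angular frequency: ω = 2π·f = 2π·136 = 854.5 rad/s.
Step 2 — Component impedances:
  R: Z = R = 1100 Ω
  L: Z = jωL = j·854.5·0.0108 = 0 + j9.229 Ω
Step 3 — Series combination: Z_total = R + L = 1100 + j9.229 Ω = 1100∠0.5° Ω.
Step 4 — Source phasor: V = 110∠-27.4° V = 97.66 - j50.62 V.
Step 5 — Ohm's law: I = V / Z_total = (97.66 - j50.62) / (1100 + j9.229) = 0.08839 - j0.04676 A.
Step 6 — Convert to polar: |I| = 0.1 A, ∠I = -27.9°.

I = 0.1∠-27.9° A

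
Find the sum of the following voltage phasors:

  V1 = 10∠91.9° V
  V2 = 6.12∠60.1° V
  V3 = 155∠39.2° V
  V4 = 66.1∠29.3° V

Step 1 — Convert each phasor to rectangular form:
  V1 = 10·(cos(91.9°) + j·sin(91.9°)) = -0.3316 + j9.995 V
  V2 = 6.12·(cos(60.1°) + j·sin(60.1°)) = 3.051 + j5.305 V
  V3 = 155·(cos(39.2°) + j·sin(39.2°)) = 120.1 + j97.96 V
  V4 = 66.1·(cos(29.3°) + j·sin(29.3°)) = 57.64 + j32.35 V
Step 2 — Sum components: V_total = 180.5 + j145.6 V.
Step 3 — Convert to polar: |V_total| = 231.9 V, ∠V_total = 38.9°.

V_total = 231.9∠38.9° V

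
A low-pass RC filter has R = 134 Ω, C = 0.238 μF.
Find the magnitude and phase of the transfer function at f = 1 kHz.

Step 1 — Angular frequency: ω = 2π·1000 = 6283 rad/s.
Step 2 — Transfer function: H(jω) = 1/(1 + jωRC).
Step 3 — Denominator: 1 + jωRC = 1 + j·6283·134·2.38e-07 = 1 + j0.2004.
Step 4 — H = 0.9614 - j0.1926.
Step 5 — Magnitude: |H| = 0.9805 (-0.2 dB); phase: φ = -11.3°.

|H| = 0.9805 (-0.2 dB), φ = -11.3°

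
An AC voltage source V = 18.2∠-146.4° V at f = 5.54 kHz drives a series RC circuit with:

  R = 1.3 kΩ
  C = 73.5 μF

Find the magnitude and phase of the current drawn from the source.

Step 1 — Angular frequency: ω = 2π·f = 2π·5540 = 3.481e+04 rad/s.
Step 2 — Component impedances:
  R: Z = R = 1300 Ω
  C: Z = 1/(jωC) = -j/(ω·C) = 0 - j0.3909 Ω
Step 3 — Series combination: Z_total = R + C = 1300 - j0.3909 Ω = 1300∠-0.0° Ω.
Step 4 — Source phasor: V = 18.2∠-146.4° V = -15.16 - j10.07 V.
Step 5 — Ohm's law: I = V / Z_total = (-15.16 - j10.07) / (1300 - j0.3909) = -0.01166 - j0.007751 A.
Step 6 — Convert to polar: |I| = 0.014 A, ∠I = -146.4°.

I = 0.014∠-146.4° A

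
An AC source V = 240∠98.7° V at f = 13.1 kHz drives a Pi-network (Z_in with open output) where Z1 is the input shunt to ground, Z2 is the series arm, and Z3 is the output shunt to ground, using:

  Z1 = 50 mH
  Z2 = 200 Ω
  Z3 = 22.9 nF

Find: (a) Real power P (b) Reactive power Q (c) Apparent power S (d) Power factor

Step 1 — Angular frequency: ω = 2π·f = 2π·1.31e+04 = 8.231e+04 rad/s.
Step 2 — Component impedances:
  Z1: Z = jωL = j·8.231e+04·0.05 = 0 + j4115 Ω
  Z2: Z = R = 200 Ω
  Z3: Z = 1/(jωC) = -j/(ω·C) = 0 - j530.5 Ω
Step 3 — With open output, the series arm Z2 and the output shunt Z3 appear in series to ground: Z2 + Z3 = 200 - j530.5 Ω.
Step 4 — Parallel with input shunt Z1: Z_in = Z1 || (Z2 + Z3) = 262.8 - j594.4 Ω = 649.9∠-66.2° Ω.
Step 5 — Source phasor: V = 240∠98.7° V = -36.3 + j237.2 V.
Step 6 — Current: I = V / Z = -0.3565 + j0.09651 A = 0.3693∠164.9° A.
Step 7 — Complex power: S = V·I* = 35.84 - j81.06 VA.
Step 8 — Real power: P = Re(S) = 35.84 W.
Step 9 — Reactive power: Q = Im(S) = -81.06 VAR.
Step 10 — Apparent power: |S| = 88.63 VA.
Step 11 — Power factor: PF = P/|S| = 0.4043 (leading).

(a) P = 35.84 W  (b) Q = -81.06 VAR  (c) S = 88.63 VA  (d) PF = 0.4043 (leading)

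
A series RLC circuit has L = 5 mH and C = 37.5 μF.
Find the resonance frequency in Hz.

Step 1 — Resonance condition Im(Z)=0 gives ω₀ = 1/√(LC).
Step 2 — ω₀ = 1/√(0.005·3.75e-05) = 2309 rad/s.
Step 3 — f₀ = ω₀/(2π) = 367.6 Hz.

f₀ = 367.6 Hz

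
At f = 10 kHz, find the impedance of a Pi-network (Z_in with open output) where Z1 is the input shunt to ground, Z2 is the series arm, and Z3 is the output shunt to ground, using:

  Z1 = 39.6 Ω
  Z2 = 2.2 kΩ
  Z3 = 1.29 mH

Step 1 — Angular frequency: ω = 2π·f = 2π·1e+04 = 6.283e+04 rad/s.
Step 2 — Component impedances:
  Z1: Z = R = 39.6 Ω
  Z2: Z = R = 2200 Ω
  Z3: Z = jωL = j·6.283e+04·0.00129 = 0 + j81.05 Ω
Step 3 — With open output, the series arm Z2 and the output shunt Z3 appear in series to ground: Z2 + Z3 = 2200 + j81.05 Ω.
Step 4 — Parallel with input shunt Z1: Z_in = Z1 || (Z2 + Z3) = 38.9 + j0.02531 Ω = 38.9∠0.0° Ω.

Z = 38.9 + j0.02531 Ω = 38.9∠0.0° Ω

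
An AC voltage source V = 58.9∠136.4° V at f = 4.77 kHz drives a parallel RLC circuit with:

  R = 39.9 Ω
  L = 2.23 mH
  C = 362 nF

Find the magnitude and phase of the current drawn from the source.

Step 1 — Angular frequency: ω = 2π·f = 2π·4770 = 2.997e+04 rad/s.
Step 2 — Component impedances:
  R: Z = R = 39.9 Ω
  L: Z = jωL = j·2.997e+04·0.00223 = 0 + j66.83 Ω
  C: Z = 1/(jωC) = -j/(ω·C) = 0 - j92.17 Ω
Step 3 — Parallel combination: 1/Z_total = 1/R + 1/L + 1/C; Z_total = 38.85 + j6.376 Ω = 39.37∠9.3° Ω.
Step 4 — Source phasor: V = 58.9∠136.4° V = -42.65 + j40.62 V.
Step 5 — Ohm's law: I = V / Z_total = (-42.65 + j40.62) / (38.85 + j6.376) = -0.902 + j1.193 A.
Step 6 — Convert to polar: |I| = 1.496 A, ∠I = 127.1°.

I = 1.496∠127.1° A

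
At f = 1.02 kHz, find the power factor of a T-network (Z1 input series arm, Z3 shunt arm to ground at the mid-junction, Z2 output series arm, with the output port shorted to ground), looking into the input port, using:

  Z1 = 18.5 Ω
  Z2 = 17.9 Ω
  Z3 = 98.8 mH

Step 1 — Angular frequency: ω = 2π·f = 2π·1020 = 6409 rad/s.
Step 2 — Component impedances:
  Z1: Z = R = 18.5 Ω
  Z2: Z = R = 17.9 Ω
  Z3: Z = jωL = j·6409·0.0988 = 0 + j633.2 Ω
Step 3 — With the output port shorted to ground, the output series arm Z2 runs from the junction to ground; the shunt arm Z3 also runs from the junction to ground. They appear in parallel: Z3 || Z2 = 17.89 + j0.5056 Ω.
Step 4 — Series with input arm Z1: Z_in = Z1 + (Z3 || Z2) = 36.39 + j0.5056 Ω = 36.39∠0.8° Ω.
Step 5 — Power factor: PF = cos(φ) = Re(Z)/|Z| = 36.386/36.389 = 0.9999.
Step 6 — Type: Im(Z) = 0.5056 ⇒ lagging (phase φ = 0.8°).

PF = 0.9999 (lagging, φ = 0.8°)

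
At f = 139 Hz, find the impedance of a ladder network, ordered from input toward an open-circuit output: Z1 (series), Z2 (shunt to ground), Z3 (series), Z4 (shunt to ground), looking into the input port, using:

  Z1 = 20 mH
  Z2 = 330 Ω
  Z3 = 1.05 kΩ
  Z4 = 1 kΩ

Step 1 — Angular frequency: ω = 2π·f = 2π·139 = 873.4 rad/s.
Step 2 — Component impedances:
  Z1: Z = jωL = j·873.4·0.02 = 0 + j17.47 Ω
  Z2: Z = R = 330 Ω
  Z3: Z = R = 1050 Ω
  Z4: Z = R = 1000 Ω
Step 3 — Ladder network (open output): work backward from the far end, alternating series and parallel combinations. Z_in = 284.2 + j17.47 Ω = 284.8∠3.5° Ω.

Z = 284.2 + j17.47 Ω = 284.8∠3.5° Ω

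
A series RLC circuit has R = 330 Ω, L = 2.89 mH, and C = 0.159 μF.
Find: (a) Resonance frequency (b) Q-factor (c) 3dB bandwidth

Step 1 — Resonance condition Im(Z)=0 gives ω₀ = 1/√(LC).
Step 2 — ω₀ = 1/√(0.00289·1.59e-07) = 4.665e+04 rad/s.
Step 3 — f₀ = ω₀/(2π) = 7425 Hz.
Step 4 — Series Q: Q = ω₀L/R = 4.665e+04·0.00289/330 = 0.4085.
Step 5 — 3dB bandwidth: Δω = ω₀/Q = 1.142e+05 rad/s; BW = Δω/(2π) = 1.817e+04 Hz.

(a) f₀ = 7425 Hz  (b) Q = 0.4085  (c) BW = 1.817e+04 Hz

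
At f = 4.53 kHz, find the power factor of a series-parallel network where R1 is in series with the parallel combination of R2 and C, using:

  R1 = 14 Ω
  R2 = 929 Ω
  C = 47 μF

Step 1 — Angular frequency: ω = 2π·f = 2π·4530 = 2.846e+04 rad/s.
Step 2 — Component impedances:
  R1: Z = R = 14 Ω
  R2: Z = R = 929 Ω
  C: Z = 1/(jωC) = -j/(ω·C) = 0 - j0.7475 Ω
Step 3 — Parallel branch: R2 || C = 1/(1/R2 + 1/C) = 0.0006015 - j0.7475 Ω.
Step 4 — Series with R1: Z_total = R1 + (R2 || C) = 14 - j0.7475 Ω = 14.02∠-3.1° Ω.
Step 5 — Power factor: PF = cos(φ) = Re(Z)/|Z| = 14/14.02 = 0.9986.
Step 6 — Type: Im(Z) = -0.7475 ⇒ leading (phase φ = -3.1°).

PF = 0.9986 (leading, φ = -3.1°)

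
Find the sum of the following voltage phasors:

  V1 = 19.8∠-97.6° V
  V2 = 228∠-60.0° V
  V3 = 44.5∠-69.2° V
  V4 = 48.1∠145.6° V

Step 1 — Convert each phasor to rectangular form:
  V1 = 19.8·(cos(-97.6°) + j·sin(-97.6°)) = -2.619 - j19.63 V
  V2 = 228·(cos(-60.0°) + j·sin(-60.0°)) = 114 - j197.5 V
  V3 = 44.5·(cos(-69.2°) + j·sin(-69.2°)) = 15.8 - j41.6 V
  V4 = 48.1·(cos(145.6°) + j·sin(145.6°)) = -39.69 + j27.17 V
Step 2 — Sum components: V_total = 87.5 - j231.5 V.
Step 3 — Convert to polar: |V_total| = 247.5 V, ∠V_total = -69.3°.

V_total = 247.5∠-69.3° V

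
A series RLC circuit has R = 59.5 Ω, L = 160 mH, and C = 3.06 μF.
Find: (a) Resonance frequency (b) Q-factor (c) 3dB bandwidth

Step 1 — Resonance: ω₀ = 1/√(LC) = 1/√(0.16·3.06e-06) = 1429 rad/s.
Step 2 — f₀ = ω₀/(2π) = 227.5 Hz.
Step 3 — Series Q: Q = ω₀L/R = 1429·0.16/59.5 = 3.843.
Step 4 — Bandwidth: Δω = ω₀/Q = 371.9 rad/s; BW = Δω/(2π) = 59.19 Hz.

(a) f₀ = 227.5 Hz  (b) Q = 3.843  (c) BW = 59.19 Hz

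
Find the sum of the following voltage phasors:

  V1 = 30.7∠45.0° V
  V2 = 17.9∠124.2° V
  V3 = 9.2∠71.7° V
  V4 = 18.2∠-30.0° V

Step 1 — Convert each phasor to rectangular form:
  V1 = 30.7·(cos(45.0°) + j·sin(45.0°)) = 21.71 + j21.71 V
  V2 = 17.9·(cos(124.2°) + j·sin(124.2°)) = -10.06 + j14.8 V
  V3 = 9.2·(cos(71.7°) + j·sin(71.7°)) = 2.889 + j8.735 V
  V4 = 18.2·(cos(-30.0°) + j·sin(-30.0°)) = 15.76 - j9.1 V
Step 2 — Sum components: V_total = 30.3 + j36.15 V.
Step 3 — Convert to polar: |V_total| = 47.17 V, ∠V_total = 50.0°.

V_total = 47.17∠50.0° V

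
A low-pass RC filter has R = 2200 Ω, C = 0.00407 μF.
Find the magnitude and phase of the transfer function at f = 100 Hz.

Step 1 — Angular frequency: ω = 2π·100 = 628.3 rad/s.
Step 2 — Transfer function: H(jω) = 1/(1 + jωRC).
Step 3 — Denominator: 1 + jωRC = 1 + j·628.3·2200·4.07e-09 = 1 + j0.005626.
Step 4 — H = 1 - j0.005626.
Step 5 — Magnitude: |H| = 1 (-0.0 dB); phase: φ = -0.3°.

|H| = 1 (-0.0 dB), φ = -0.3°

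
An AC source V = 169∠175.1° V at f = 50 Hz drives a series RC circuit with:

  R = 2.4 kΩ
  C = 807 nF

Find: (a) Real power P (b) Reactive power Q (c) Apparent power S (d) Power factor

Step 1 — Angular frequency: ω = 2π·f = 2π·50 = 314.2 rad/s.
Step 2 — Component impedances:
  R: Z = R = 2400 Ω
  C: Z = 1/(jωC) = -j/(ω·C) = 0 - j3944 Ω
Step 3 — Series combination: Z_total = R + C = 2400 - j3944 Ω = 4617∠-58.7° Ω.
Step 4 — Source phasor: V = 169∠175.1° V = -168.4 + j14.44 V.
Step 5 — Current: I = V / Z = -0.02163 - j0.02953 A = 0.0366∠-126.2° A.
Step 6 — Complex power: S = V·I* = 3.215 - j5.285 VA.
Step 7 — Real power: P = Re(S) = 3.215 W.
Step 8 — Reactive power: Q = Im(S) = -5.285 VAR.
Step 9 — Apparent power: |S| = 6.186 VA.
Step 10 — Power factor: PF = P/|S| = 0.5198 (leading).

(a) P = 3.215 W  (b) Q = -5.285 VAR  (c) S = 6.186 VA  (d) PF = 0.5198 (leading)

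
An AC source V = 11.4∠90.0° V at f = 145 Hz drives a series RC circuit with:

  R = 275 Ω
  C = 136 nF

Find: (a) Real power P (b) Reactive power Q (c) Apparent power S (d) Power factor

Step 1 — Angular frequency: ω = 2π·f = 2π·145 = 911.1 rad/s.
Step 2 — Component impedances:
  R: Z = R = 275 Ω
  C: Z = 1/(jωC) = -j/(ω·C) = 0 - j8071 Ω
Step 3 — Series combination: Z_total = R + C = 275 - j8071 Ω = 8075∠-88.0° Ω.
Step 4 — Source phasor: V = 11.4∠90.0° V = 0 + j11.4 V.
Step 5 — Current: I = V / Z = -0.001411 + j4.807e-05 A = 0.001412∠178.0° A.
Step 6 — Complex power: S = V·I* = 0.000548 - j0.01608 VA.
Step 7 — Real power: P = Re(S) = 0.000548 W.
Step 8 — Reactive power: Q = Im(S) = -0.01608 VAR.
Step 9 — Apparent power: |S| = 0.01609 VA.
Step 10 — Power factor: PF = P/|S| = 0.03405 (leading).

(a) P = 0.000548 W  (b) Q = -0.01608 VAR  (c) S = 0.01609 VA  (d) PF = 0.03405 (leading)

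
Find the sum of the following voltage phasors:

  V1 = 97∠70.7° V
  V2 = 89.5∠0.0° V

Step 1 — Convert each phasor to rectangular form:
  V1 = 97·(cos(70.7°) + j·sin(70.7°)) = 32.06 + j91.55 V
  V2 = 89.5·(cos(0.0°) + j·sin(0.0°)) = 89.5 V
Step 2 — Sum components: V_total = 121.6 + j91.55 V.
Step 3 — Convert to polar: |V_total| = 152.2 V, ∠V_total = 37.0°.

V_total = 152.2∠37.0° V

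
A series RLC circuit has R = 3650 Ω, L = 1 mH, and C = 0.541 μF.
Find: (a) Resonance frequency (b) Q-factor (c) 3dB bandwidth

Step 1 — Resonance: ω₀ = 1/√(LC) = 1/√(0.001·5.41e-07) = 4.299e+04 rad/s.
Step 2 — f₀ = ω₀/(2π) = 6843 Hz.
Step 3 — Series Q: Q = ω₀L/R = 4.299e+04·0.001/3650 = 0.01178.
Step 4 — Bandwidth: Δω = ω₀/Q = 3.65e+06 rad/s; BW = Δω/(2π) = 5.809e+05 Hz.

(a) f₀ = 6843 Hz  (b) Q = 0.01178  (c) BW = 5.809e+05 Hz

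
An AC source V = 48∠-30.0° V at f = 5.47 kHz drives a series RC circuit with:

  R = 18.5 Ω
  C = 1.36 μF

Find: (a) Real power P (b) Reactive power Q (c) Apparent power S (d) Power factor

Step 1 — Angular frequency: ω = 2π·f = 2π·5470 = 3.437e+04 rad/s.
Step 2 — Component impedances:
  R: Z = R = 18.5 Ω
  C: Z = 1/(jωC) = -j/(ω·C) = 0 - j21.39 Ω
Step 3 — Series combination: Z_total = R + C = 18.5 - j21.39 Ω = 28.28∠-49.1° Ω.
Step 4 — Source phasor: V = 48∠-30.0° V = 41.57 - j24 V.
Step 5 — Current: I = V / Z = 1.603 + j0.5567 A = 1.697∠19.1° A.
Step 6 — Complex power: S = V·I* = 53.28 - j61.62 VA.
Step 7 — Real power: P = Re(S) = 53.28 W.
Step 8 — Reactive power: Q = Im(S) = -61.62 VAR.
Step 9 — Apparent power: |S| = 81.46 VA.
Step 10 — Power factor: PF = P/|S| = 0.6541 (leading).

(a) P = 53.28 W  (b) Q = -61.62 VAR  (c) S = 81.46 VA  (d) PF = 0.6541 (leading)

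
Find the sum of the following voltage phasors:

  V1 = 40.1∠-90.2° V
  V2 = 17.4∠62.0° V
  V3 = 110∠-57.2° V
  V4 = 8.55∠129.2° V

Step 1 — Convert each phasor to rectangular form:
  V1 = 40.1·(cos(-90.2°) + j·sin(-90.2°)) = -0.14 - j40.1 V
  V2 = 17.4·(cos(62.0°) + j·sin(62.0°)) = 8.169 + j15.36 V
  V3 = 110·(cos(-57.2°) + j·sin(-57.2°)) = 59.59 - j92.46 V
  V4 = 8.55·(cos(129.2°) + j·sin(129.2°)) = -5.404 + j6.626 V
Step 2 — Sum components: V_total = 62.21 - j110.6 V.
Step 3 — Convert to polar: |V_total| = 126.9 V, ∠V_total = -60.6°.

V_total = 126.9∠-60.6° V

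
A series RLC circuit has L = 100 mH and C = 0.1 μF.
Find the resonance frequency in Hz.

Step 1 — Resonance condition Im(Z)=0 gives ω₀ = 1/√(LC).
Step 2 — ω₀ = 1/√(0.1·1e-07) = 1e+04 rad/s.
Step 3 — f₀ = ω₀/(2π) = 1592 Hz.

f₀ = 1592 Hz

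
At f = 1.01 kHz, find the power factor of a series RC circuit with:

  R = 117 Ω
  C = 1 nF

Step 1 — Angular frequency: ω = 2π·f = 2π·1010 = 6346 rad/s.
Step 2 — Component impedances:
  R: Z = R = 117 Ω
  C: Z = 1/(jωC) = -j/(ω·C) = 0 - j1.576e+05 Ω
Step 3 — Series combination: Z_total = R + C = 117 - j1.576e+05 Ω = 1.576e+05∠-90.0° Ω.
Step 4 — Power factor: PF = cos(φ) = Re(Z)/|Z| = 117/1.5758e+05 = 0.0007425.
Step 5 — Type: Im(Z) = -1.576e+05 ⇒ leading (phase φ = -90.0°).

PF = 0.0007425 (leading, φ = -90.0°)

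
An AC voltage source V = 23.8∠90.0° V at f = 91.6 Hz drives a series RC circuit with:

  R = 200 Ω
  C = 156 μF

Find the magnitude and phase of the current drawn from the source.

Step 1 — Angular frequency: ω = 2π·f = 2π·91.6 = 575.5 rad/s.
Step 2 — Component impedances:
  R: Z = R = 200 Ω
  C: Z = 1/(jωC) = -j/(ω·C) = 0 - j11.14 Ω
Step 3 — Series combination: Z_total = R + C = 200 - j11.14 Ω = 200.3∠-3.2° Ω.
Step 4 — Source phasor: V = 23.8∠90.0° V = 0 + j23.8 V.
Step 5 — Ohm's law: I = V / Z_total = (0 + j23.8) / (200 - j11.14) = -0.006607 + j0.1186 A.
Step 6 — Convert to polar: |I| = 0.1188 A, ∠I = 93.2°.

I = 0.1188∠93.2° A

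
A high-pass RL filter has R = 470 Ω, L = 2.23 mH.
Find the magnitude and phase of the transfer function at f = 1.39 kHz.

Step 1 — Angular frequency: ω = 2π·1390 = 8734 rad/s.
Step 2 — Transfer function: H(jω) = jωL/(R + jωL).
Step 3 — Numerator jωL = j·19.48; denominator R + jωL = 470 + j19.48.
Step 4 — H = 0.001714 + j0.04137.
Step 5 — Magnitude: |H| = 0.0414 (-27.7 dB); phase: φ = 87.6°.

|H| = 0.0414 (-27.7 dB), φ = 87.6°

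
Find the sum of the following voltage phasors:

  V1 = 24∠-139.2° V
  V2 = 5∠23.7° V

Step 1 — Convert each phasor to rectangular form:
  V1 = 24·(cos(-139.2°) + j·sin(-139.2°)) = -18.17 - j15.68 V
  V2 = 5·(cos(23.7°) + j·sin(23.7°)) = 4.578 + j2.01 V
Step 2 — Sum components: V_total = -13.59 - j13.67 V.
Step 3 — Convert to polar: |V_total| = 19.28 V, ∠V_total = -134.8°.

V_total = 19.28∠-134.8° V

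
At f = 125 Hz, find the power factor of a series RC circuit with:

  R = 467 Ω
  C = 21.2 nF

Step 1 — Angular frequency: ω = 2π·f = 2π·125 = 785.4 rad/s.
Step 2 — Component impedances:
  R: Z = R = 467 Ω
  C: Z = 1/(jωC) = -j/(ω·C) = 0 - j6.006e+04 Ω
Step 3 — Series combination: Z_total = R + C = 467 - j6.006e+04 Ω = 6.006e+04∠-89.6° Ω.
Step 4 — Power factor: PF = cos(φ) = Re(Z)/|Z| = 467/6.006e+04 = 0.007776.
Step 5 — Type: Im(Z) = -6.006e+04 ⇒ leading (phase φ = -89.6°).

PF = 0.007776 (leading, φ = -89.6°)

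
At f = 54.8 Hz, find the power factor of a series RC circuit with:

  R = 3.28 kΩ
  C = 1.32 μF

Step 1 — Angular frequency: ω = 2π·f = 2π·54.8 = 344.3 rad/s.
Step 2 — Component impedances:
  R: Z = R = 3280 Ω
  C: Z = 1/(jωC) = -j/(ω·C) = 0 - j2200 Ω
Step 3 — Series combination: Z_total = R + C = 3280 - j2200 Ω = 3950∠-33.9° Ω.
Step 4 — Power factor: PF = cos(φ) = Re(Z)/|Z| = 3280/3949.6 = 0.8305.
Step 5 — Type: Im(Z) = -2200 ⇒ leading (phase φ = -33.9°).

PF = 0.8305 (leading, φ = -33.9°)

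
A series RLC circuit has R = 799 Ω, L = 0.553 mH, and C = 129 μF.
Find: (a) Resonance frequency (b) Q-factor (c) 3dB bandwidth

Step 1 — Resonance: ω₀ = 1/√(LC) = 1/√(0.000553·0.000129) = 3744 rad/s.
Step 2 — f₀ = ω₀/(2π) = 595.9 Hz.
Step 3 — Series Q: Q = ω₀L/R = 3744·0.000553/799 = 0.002591.
Step 4 — Bandwidth: Δω = ω₀/Q = 1.445e+06 rad/s; BW = Δω/(2π) = 2.3e+05 Hz.

(a) f₀ = 595.9 Hz  (b) Q = 0.002591  (c) BW = 2.3e+05 Hz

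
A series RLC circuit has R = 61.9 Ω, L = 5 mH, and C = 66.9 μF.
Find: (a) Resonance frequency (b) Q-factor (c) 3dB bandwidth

Step 1 — Resonance condition Im(Z)=0 gives ω₀ = 1/√(LC).
Step 2 — ω₀ = 1/√(0.005·6.69e-05) = 1729 rad/s.
Step 3 — f₀ = ω₀/(2π) = 275.2 Hz.
Step 4 — Series Q: Q = ω₀L/R = 1729·0.005/61.9 = 0.1397.
Step 5 — 3dB bandwidth: Δω = ω₀/Q = 1.238e+04 rad/s; BW = Δω/(2π) = 1970 Hz.

(a) f₀ = 275.2 Hz  (b) Q = 0.1397  (c) BW = 1970 Hz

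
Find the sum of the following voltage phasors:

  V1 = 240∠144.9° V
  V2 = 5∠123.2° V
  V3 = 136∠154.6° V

Step 1 — Convert each phasor to rectangular form:
  V1 = 240·(cos(144.9°) + j·sin(144.9°)) = -196.4 + j138 V
  V2 = 5·(cos(123.2°) + j·sin(123.2°)) = -2.738 + j4.184 V
  V3 = 136·(cos(154.6°) + j·sin(154.6°)) = -122.9 + j58.34 V
Step 2 — Sum components: V_total = -321.9 + j200.5 V.
Step 3 — Convert to polar: |V_total| = 379.3 V, ∠V_total = 148.1°.

V_total = 379.3∠148.1° V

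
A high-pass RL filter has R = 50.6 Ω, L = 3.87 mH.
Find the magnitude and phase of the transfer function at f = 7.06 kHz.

Step 1 — Angular frequency: ω = 2π·7060 = 4.436e+04 rad/s.
Step 2 — Transfer function: H(jω) = jωL/(R + jωL).
Step 3 — Numerator jωL = j·171.7; denominator R + jωL = 50.6 + j171.7.
Step 4 — H = 0.9201 + j0.2712.
Step 5 — Magnitude: |H| = 0.9592 (-0.4 dB); phase: φ = 16.4°.

|H| = 0.9592 (-0.4 dB), φ = 16.4°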